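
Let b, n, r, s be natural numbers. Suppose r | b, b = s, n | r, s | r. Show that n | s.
b = s and r | b, thus r | s. s | r, so r = s. n | r, so n | s.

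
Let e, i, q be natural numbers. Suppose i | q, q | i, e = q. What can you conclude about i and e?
i = e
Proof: q | i and i | q, therefore q = i. Because e = q, e = i. Then i = e.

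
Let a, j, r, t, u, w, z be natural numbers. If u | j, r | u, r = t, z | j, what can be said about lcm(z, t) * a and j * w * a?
lcm(z, t) * a | j * w * a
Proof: r = t and r | u, thus t | u. Since u | j, t | j. Since z | j, lcm(z, t) | j. Then lcm(z, t) | j * w. Then lcm(z, t) * a | j * w * a.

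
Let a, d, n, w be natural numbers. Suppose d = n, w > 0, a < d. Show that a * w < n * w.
d = n and a < d, therefore a < n. Since w > 0, a * w < n * w.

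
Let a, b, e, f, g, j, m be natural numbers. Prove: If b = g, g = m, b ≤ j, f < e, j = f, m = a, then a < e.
Because g = m and m = a, g = a. b = g and b ≤ j, so g ≤ j. j = f, so g ≤ f. Since g = a, a ≤ f. Since f < e, a < e.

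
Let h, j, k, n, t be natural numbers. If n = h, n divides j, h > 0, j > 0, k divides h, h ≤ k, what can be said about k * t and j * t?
k * t ≤ j * t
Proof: From k divides h and h > 0, k ≤ h. h ≤ k, so h = k. Since n = h, n = k. n divides j, so k divides j. Since j > 0, k ≤ j. By multiplying by a non-negative, k * t ≤ j * t.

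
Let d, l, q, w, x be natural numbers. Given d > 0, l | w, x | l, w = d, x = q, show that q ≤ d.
x | l and l | w, therefore x | w. w = d, so x | d. Since x = q, q | d. d > 0, so q ≤ d.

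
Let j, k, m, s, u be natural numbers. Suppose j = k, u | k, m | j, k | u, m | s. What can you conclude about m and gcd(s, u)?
m | gcd(s, u)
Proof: Since k | u and u | k, k = u. Since j = k and m | j, m | k. k = u, so m | u. m | s, so m | gcd(s, u).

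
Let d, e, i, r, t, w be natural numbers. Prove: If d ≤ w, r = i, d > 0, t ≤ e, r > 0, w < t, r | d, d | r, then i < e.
From d | r and r > 0, d ≤ r. Because r | d and d > 0, r ≤ d. Since d ≤ r, d = r. d ≤ w, so r ≤ w. Since r = i, i ≤ w. w < t and t ≤ e, so w < e. i ≤ w, so i < e.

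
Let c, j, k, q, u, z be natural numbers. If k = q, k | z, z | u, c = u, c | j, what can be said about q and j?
q | j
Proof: k = q and k | z, therefore q | z. z | u, so q | u. c = u and c | j, so u | j. Because q | u, q | j.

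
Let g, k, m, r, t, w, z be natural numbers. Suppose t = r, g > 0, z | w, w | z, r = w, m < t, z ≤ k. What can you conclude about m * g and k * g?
m * g < k * g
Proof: t = r and r = w, hence t = w. Because w | z and z | w, w = z. t = w, so t = z. Since m < t, m < z. Since z ≤ k, m < k. Since g > 0, m * g < k * g.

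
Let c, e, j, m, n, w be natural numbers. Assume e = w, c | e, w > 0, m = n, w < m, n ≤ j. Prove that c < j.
Because e = w and c | e, c | w. w > 0, so c ≤ w. m = n and w < m, therefore w < n. Since n ≤ j, w < j. Since c ≤ w, c < j.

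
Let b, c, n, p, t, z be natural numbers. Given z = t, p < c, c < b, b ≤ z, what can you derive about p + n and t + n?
p + n < t + n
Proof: c < b and b ≤ z, thus c < z. z = t, so c < t. p < c, so p < t. Then p + n < t + n.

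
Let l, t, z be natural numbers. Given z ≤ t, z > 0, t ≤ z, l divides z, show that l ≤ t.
Since z ≤ t and t ≤ z, z = t. l divides z and z > 0, thus l ≤ z. z = t, so l ≤ t.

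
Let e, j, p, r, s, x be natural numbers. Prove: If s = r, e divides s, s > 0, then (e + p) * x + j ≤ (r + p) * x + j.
e divides s and s > 0, hence e ≤ s. s = r, so e ≤ r. Then e + p ≤ r + p. By multiplying by a non-negative, (e + p) * x ≤ (r + p) * x. Then (e + p) * x + j ≤ (r + p) * x + j.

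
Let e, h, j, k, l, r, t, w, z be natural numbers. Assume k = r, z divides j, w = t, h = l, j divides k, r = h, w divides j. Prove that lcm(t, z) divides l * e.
w = t and w divides j, therefore t divides j. Since z divides j, lcm(t, z) divides j. k = r and j divides k, thus j divides r. Since r = h, j divides h. h = l, so j divides l. Because lcm(t, z) divides j, lcm(t, z) divides l. Then lcm(t, z) divides l * e.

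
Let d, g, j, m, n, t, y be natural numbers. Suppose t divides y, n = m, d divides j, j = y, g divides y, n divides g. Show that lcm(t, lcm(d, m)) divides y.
Because j = y and d divides j, d divides y. From n divides g and g divides y, n divides y. From n = m, m divides y. From d divides y, lcm(d, m) divides y. Since t divides y, lcm(t, lcm(d, m)) divides y.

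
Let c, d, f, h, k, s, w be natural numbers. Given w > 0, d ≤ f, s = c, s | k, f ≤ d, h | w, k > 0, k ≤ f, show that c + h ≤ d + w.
f ≤ d and d ≤ f, so f = d. s = c and s | k, thus c | k. k > 0, so c ≤ k. k ≤ f, so c ≤ f. f = d, so c ≤ d. Because h | w and w > 0, h ≤ w. c ≤ d, so c + h ≤ d + w.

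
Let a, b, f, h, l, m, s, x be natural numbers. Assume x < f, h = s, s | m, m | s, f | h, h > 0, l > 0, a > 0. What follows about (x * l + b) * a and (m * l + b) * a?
(x * l + b) * a < (m * l + b) * a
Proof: s | m and m | s, therefore s = m. h = s, so h = m. f | h and h > 0, hence f ≤ h. Since h = m, f ≤ m. Since x < f, x < m. Since l > 0, x * l < m * l. Then x * l + b < m * l + b. a > 0, so (x * l + b) * a < (m * l + b) * a.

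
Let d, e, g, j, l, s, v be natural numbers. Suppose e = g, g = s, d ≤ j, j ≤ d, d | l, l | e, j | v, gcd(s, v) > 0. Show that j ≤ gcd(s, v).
e = g and g = s, hence e = s. d ≤ j and j ≤ d, so d = j. d | l and l | e, therefore d | e. Because d = j, j | e. Since e = s, j | s. j | v, so j | gcd(s, v). Since gcd(s, v) > 0, j ≤ gcd(s, v).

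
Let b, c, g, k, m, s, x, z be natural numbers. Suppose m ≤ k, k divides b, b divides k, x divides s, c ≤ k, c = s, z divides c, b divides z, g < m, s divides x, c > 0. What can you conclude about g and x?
g < x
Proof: b divides k and k divides b, hence b = k. From b divides z and z divides c, b divides c. b = k, so k divides c. c > 0, so k ≤ c. Since c ≤ k, k = c. From c = s, k = s. s divides x and x divides s, so s = x. Since k = s, k = x. g < m and m ≤ k, therefore g < k. k = x, so g < x.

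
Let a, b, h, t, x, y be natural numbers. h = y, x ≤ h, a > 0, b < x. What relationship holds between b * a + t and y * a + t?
b * a + t < y * a + t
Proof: Since h = y and x ≤ h, x ≤ y. b < x, so b < y. Since a > 0, b * a < y * a. Then b * a + t < y * a + t.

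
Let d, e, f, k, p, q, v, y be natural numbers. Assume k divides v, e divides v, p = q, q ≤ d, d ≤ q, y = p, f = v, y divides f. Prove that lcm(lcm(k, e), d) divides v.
Since k divides v and e divides v, lcm(k, e) divides v. From q ≤ d and d ≤ q, q = d. From p = q, p = d. From f = v and y divides f, y divides v. y = p, so p divides v. Since p = d, d divides v. lcm(k, e) divides v, so lcm(lcm(k, e), d) divides v.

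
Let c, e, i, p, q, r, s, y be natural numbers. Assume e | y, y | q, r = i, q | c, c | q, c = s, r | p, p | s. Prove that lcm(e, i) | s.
q | c and c | q, so q = c. Since y | q, y | c. From e | y, e | c. Since c = s, e | s. Since r = i and r | p, i | p. Since p | s, i | s. Since e | s, lcm(e, i) | s.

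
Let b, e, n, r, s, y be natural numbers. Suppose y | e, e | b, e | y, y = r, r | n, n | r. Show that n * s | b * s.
Because r | n and n | r, r = n. Since y = r, y = n. e | y and y | e, therefore e = y. e | b, so y | b. From y = n, n | b. Then n * s | b * s.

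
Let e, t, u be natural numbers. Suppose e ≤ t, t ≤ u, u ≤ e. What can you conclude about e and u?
e = u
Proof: Since e ≤ t and t ≤ u, e ≤ u. Since u ≤ e, u = e. Then e = u.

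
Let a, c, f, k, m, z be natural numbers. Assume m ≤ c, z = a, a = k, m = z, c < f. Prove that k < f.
m = z and z = a, thus m = a. Because a = k, m = k. Because m ≤ c and c < f, m < f. Since m = k, k < f.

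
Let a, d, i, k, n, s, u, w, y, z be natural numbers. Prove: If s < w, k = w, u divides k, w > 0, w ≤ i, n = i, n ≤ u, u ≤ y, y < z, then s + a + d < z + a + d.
Since k = w and u divides k, u divides w. w > 0, so u ≤ w. n = i and n ≤ u, therefore i ≤ u. Since w ≤ i, w ≤ u. Since u ≤ w, u = w. u ≤ y and y < z, thus u < z. u = w, so w < z. s < w, so s < z. Then s + a < z + a. Then s + a + d < z + a + d.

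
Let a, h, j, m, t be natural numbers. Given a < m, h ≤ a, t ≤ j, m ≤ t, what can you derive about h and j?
h < j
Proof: Since a < m and m ≤ t, a < t. h ≤ a, so h < t. t ≤ j, so h < j.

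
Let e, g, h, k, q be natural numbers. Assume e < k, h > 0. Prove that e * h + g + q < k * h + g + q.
From e < k and h > 0, e * h < k * h. Then e * h + g < k * h + g. Then e * h + g + q < k * h + g + q.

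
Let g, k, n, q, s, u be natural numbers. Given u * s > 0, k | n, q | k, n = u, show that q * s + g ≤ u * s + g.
Since n = u and k | n, k | u. From q | k, q | u. Then q * s | u * s. u * s > 0, so q * s ≤ u * s. Then q * s + g ≤ u * s + g.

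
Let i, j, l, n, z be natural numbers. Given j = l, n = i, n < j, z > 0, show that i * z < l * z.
n = i and n < j, thus i < j. j = l, so i < l. Since z > 0, i * z < l * z.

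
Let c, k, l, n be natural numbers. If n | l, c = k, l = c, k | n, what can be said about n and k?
n = k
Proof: l = c and c = k, so l = k. Since n | l, n | k. Since k | n, n = k.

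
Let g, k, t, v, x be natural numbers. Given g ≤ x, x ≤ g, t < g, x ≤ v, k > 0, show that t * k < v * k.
g ≤ x and x ≤ g, thus g = x. t < g, so t < x. Since x ≤ v, t < v. Using k > 0, by multiplying by a positive, t * k < v * k.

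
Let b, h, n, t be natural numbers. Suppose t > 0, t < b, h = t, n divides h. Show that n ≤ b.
h = t and n divides h, so n divides t. t > 0, so n ≤ t. Because t < b, n < b. Then n ≤ b.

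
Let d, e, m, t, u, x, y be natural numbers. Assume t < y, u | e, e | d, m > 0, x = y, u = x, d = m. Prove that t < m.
u = x and x = y, thus u = y. u | e and e | d, therefore u | d. Since d = m, u | m. u = y, so y | m. From m > 0, y ≤ m. t < y, so t < m.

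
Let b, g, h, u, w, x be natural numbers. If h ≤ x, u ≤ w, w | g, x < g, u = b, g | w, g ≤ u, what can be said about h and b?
h < b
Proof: w | g and g | w, thus w = g. Since u ≤ w, u ≤ g. g ≤ u, so g = u. u = b, so g = b. From x < g, x < b. h ≤ x, so h < b.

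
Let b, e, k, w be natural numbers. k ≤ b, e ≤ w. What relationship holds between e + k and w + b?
e + k ≤ w + b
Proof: e ≤ w and k ≤ b. By adding inequalities, e + k ≤ w + b.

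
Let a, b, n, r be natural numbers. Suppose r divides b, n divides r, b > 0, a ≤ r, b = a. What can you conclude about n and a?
n divides a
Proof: Since r divides b and b > 0, r ≤ b. b = a, so r ≤ a. a ≤ r, so r = a. Since n divides r, n divides a.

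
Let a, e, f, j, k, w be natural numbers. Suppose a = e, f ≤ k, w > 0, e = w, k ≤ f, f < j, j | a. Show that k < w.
f ≤ k and k ≤ f, so f = k. From a = e and e = w, a = w. From j | a, j | w. w > 0, so j ≤ w. f < j, so f < w. f = k, so k < w.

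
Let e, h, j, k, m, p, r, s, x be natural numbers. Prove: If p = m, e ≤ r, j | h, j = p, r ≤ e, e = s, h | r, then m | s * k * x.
From j = p and j | h, p | h. Since r ≤ e and e ≤ r, r = e. Since h | r, h | e. p | h, so p | e. Since e = s, p | s. Since p = m, m | s. Then m | s * k. Then m | s * k * x.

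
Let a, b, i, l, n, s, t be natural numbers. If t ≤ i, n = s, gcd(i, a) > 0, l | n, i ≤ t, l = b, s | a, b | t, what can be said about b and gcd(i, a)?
b ≤ gcd(i, a)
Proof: Because t ≤ i and i ≤ t, t = i. b | t, so b | i. n = s and l | n, hence l | s. l = b, so b | s. Since s | a, b | a. b | i, so b | gcd(i, a). Since gcd(i, a) > 0, b ≤ gcd(i, a).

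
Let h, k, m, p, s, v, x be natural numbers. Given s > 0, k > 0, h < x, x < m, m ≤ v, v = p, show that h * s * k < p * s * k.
From x < m and m ≤ v, x < v. v = p, so x < p. Since h < x, h < p. Since s > 0, h * s < p * s. k > 0, so h * s * k < p * s * k.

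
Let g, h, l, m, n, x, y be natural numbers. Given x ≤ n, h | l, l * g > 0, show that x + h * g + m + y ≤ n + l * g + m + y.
h | l, so h * g | l * g. l * g > 0, so h * g ≤ l * g. Then h * g + m ≤ l * g + m. Since x ≤ n, x + h * g + m ≤ n + l * g + m. Then x + h * g + m + y ≤ n + l * g + m + y.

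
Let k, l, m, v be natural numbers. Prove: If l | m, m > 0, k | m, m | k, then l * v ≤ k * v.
m | k and k | m, therefore m = k. l | m and m > 0, thus l ≤ m. m = k, so l ≤ k. Then l * v ≤ k * v.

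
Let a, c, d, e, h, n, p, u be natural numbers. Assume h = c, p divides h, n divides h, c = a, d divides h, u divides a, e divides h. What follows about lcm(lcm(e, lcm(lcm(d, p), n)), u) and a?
lcm(lcm(e, lcm(lcm(d, p), n)), u) divides a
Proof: From h = c and c = a, h = a. d divides h and p divides h, hence lcm(d, p) divides h. n divides h, so lcm(lcm(d, p), n) divides h. e divides h, so lcm(e, lcm(lcm(d, p), n)) divides h. Because h = a, lcm(e, lcm(lcm(d, p), n)) divides a. u divides a, so lcm(lcm(e, lcm(lcm(d, p), n)), u) divides a.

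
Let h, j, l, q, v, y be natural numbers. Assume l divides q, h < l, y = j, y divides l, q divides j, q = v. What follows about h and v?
h < v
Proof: From y = j and y divides l, j divides l. q divides j, so q divides l. Since l divides q, l = q. q = v, so l = v. Since h < l, h < v.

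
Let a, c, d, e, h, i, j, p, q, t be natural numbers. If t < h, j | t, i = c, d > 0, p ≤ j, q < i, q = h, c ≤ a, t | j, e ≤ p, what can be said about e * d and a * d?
e * d < a * d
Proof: From e ≤ p and p ≤ j, e ≤ j. Because t | j and j | t, t = j. q = h and q < i, therefore h < i. Because i = c, h < c. t < h, so t < c. t = j, so j < c. Since e ≤ j, e < c. c ≤ a, so e < a. Because d > 0, e * d < a * d.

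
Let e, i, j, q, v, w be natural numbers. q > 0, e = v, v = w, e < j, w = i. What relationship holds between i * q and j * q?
i * q < j * q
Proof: v = w and w = i, thus v = i. From e = v and e < j, v < j. Since v = i, i < j. Since q > 0, by multiplying by a positive, i * q < j * q.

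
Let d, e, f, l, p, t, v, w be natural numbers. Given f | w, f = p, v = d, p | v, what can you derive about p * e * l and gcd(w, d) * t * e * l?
p * e * l | gcd(w, d) * t * e * l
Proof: Because f = p and f | w, p | w. Because v = d and p | v, p | d. Since p | w, p | gcd(w, d). Then p | gcd(w, d) * t. Then p * e | gcd(w, d) * t * e. Then p * e * l | gcd(w, d) * t * e * l.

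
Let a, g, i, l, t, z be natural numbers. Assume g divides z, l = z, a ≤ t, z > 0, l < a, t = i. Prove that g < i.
Because g divides z and z > 0, g ≤ z. l = z and l < a, so z < a. t = i and a ≤ t, therefore a ≤ i. z < a, so z < i. From g ≤ z, g < i.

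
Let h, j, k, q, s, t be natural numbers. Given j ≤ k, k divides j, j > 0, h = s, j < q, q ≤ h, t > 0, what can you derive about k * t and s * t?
k * t < s * t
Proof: k divides j and j > 0, so k ≤ j. j ≤ k, so j = k. j < q and q ≤ h, thus j < h. Since h = s, j < s. Because j = k, k < s. Combining with t > 0, by multiplying by a positive, k * t < s * t.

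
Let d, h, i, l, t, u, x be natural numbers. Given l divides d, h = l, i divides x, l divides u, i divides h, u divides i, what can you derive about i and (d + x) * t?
i divides (d + x) * t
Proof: Because l divides u and u divides i, l divides i. Because h = l and i divides h, i divides l. Since l divides i, l = i. Since l divides d, i divides d. i divides x, so i divides d + x. Then i divides (d + x) * t.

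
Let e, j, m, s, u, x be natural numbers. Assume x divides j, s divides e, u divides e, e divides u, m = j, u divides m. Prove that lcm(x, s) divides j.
u divides e and e divides u, hence u = e. m = j and u divides m, therefore u divides j. u = e, so e divides j. Because s divides e, s divides j. Since x divides j, lcm(x, s) divides j.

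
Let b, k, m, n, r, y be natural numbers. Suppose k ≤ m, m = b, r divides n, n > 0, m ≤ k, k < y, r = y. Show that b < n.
k ≤ m and m ≤ k, thus k = m. m = b, so k = b. r = y and r divides n, hence y divides n. n > 0, so y ≤ n. Since k < y, k < n. k = b, so b < n.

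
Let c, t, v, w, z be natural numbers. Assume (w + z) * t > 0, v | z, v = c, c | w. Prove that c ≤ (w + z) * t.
v = c and v | z, so c | z. c | w, so c | w + z. Then c | (w + z) * t. (w + z) * t > 0, so c ≤ (w + z) * t.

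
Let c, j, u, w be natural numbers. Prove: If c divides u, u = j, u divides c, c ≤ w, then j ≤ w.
From c divides u and u divides c, c = u. u = j, so c = j. c ≤ w, so j ≤ w.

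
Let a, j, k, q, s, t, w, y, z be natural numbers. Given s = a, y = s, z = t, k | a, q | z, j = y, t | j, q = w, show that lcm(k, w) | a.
y = s and s = a, hence y = a. Because z = t and q | z, q | t. Since t | j, q | j. j = y, so q | y. From y = a, q | a. Since q = w, w | a. Since k | a, lcm(k, w) | a.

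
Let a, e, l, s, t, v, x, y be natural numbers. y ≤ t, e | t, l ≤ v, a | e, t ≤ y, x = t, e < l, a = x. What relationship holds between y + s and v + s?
y + s < v + s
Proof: From a = x and a | e, x | e. Since x = t, t | e. e | t, so e = t. Because t ≤ y and y ≤ t, t = y. Since e = t, e = y. e < l and l ≤ v, thus e < v. e = y, so y < v. Then y + s < v + s.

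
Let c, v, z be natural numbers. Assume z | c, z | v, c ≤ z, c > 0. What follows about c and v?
c | v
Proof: z | c and c > 0, therefore z ≤ c. c ≤ z, so z = c. Since z | v, c | v.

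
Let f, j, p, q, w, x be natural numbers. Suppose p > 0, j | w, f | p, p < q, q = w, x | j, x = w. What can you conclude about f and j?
f < j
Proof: From f | p and p > 0, f ≤ p. From x = w and x | j, w | j. Since j | w, w = j. q = w, so q = j. p < q, so p < j. f ≤ p, so f < j.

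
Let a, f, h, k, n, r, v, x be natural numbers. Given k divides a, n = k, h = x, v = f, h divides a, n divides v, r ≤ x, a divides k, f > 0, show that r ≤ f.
a divides k and k divides a, hence a = k. Since h divides a, h divides k. h = x, so x divides k. Since n = k and n divides v, k divides v. From v = f, k divides f. Since x divides k, x divides f. Since f > 0, x ≤ f. Since r ≤ x, r ≤ f.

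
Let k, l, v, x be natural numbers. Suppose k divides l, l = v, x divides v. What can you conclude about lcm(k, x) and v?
lcm(k, x) divides v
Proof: l = v and k divides l, thus k divides v. x divides v, so lcm(k, x) divides v.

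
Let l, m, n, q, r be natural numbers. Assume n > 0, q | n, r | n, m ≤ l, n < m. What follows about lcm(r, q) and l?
lcm(r, q) < l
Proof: Because r | n and q | n, lcm(r, q) | n. n > 0, so lcm(r, q) ≤ n. n < m and m ≤ l, so n < l. lcm(r, q) ≤ n, so lcm(r, q) < l.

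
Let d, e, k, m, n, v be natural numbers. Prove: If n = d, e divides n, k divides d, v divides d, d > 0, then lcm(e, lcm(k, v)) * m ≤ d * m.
From n = d and e divides n, e divides d. From k divides d and v divides d, lcm(k, v) divides d. Since e divides d, lcm(e, lcm(k, v)) divides d. From d > 0, lcm(e, lcm(k, v)) ≤ d. By multiplying by a non-negative, lcm(e, lcm(k, v)) * m ≤ d * m.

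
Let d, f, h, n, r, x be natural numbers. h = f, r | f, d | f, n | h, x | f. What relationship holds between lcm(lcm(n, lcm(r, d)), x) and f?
lcm(lcm(n, lcm(r, d)), x) | f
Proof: From h = f and n | h, n | f. Since r | f and d | f, lcm(r, d) | f. n | f, so lcm(n, lcm(r, d)) | f. x | f, so lcm(lcm(n, lcm(r, d)), x) | f.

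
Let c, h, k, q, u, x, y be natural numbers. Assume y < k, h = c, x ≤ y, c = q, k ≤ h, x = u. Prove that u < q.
From x = u and x ≤ y, u ≤ y. Since y < k, u < k. h = c and k ≤ h, hence k ≤ c. u < k, so u < c. From c = q, u < q.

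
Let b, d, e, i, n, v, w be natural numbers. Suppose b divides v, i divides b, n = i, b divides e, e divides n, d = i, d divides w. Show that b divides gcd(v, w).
Because b divides e and e divides n, b divides n. Since n = i, b divides i. i divides b, so i = b. Because d = i and d divides w, i divides w. From i = b, b divides w. b divides v, so b divides gcd(v, w).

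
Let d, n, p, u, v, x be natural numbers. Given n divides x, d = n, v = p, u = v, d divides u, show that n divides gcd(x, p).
u = v and d divides u, thus d divides v. Since d = n, n divides v. Because v = p, n divides p. Because n divides x, n divides gcd(x, p).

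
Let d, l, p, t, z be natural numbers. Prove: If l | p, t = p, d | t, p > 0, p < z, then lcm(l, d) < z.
t = p and d | t, so d | p. l | p, so lcm(l, d) | p. Since p > 0, lcm(l, d) ≤ p. Because p < z, lcm(l, d) < z.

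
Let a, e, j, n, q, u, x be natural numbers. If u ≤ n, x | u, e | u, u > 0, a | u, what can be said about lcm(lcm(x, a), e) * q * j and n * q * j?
lcm(lcm(x, a), e) * q * j ≤ n * q * j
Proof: x | u and a | u, therefore lcm(x, a) | u. e | u, so lcm(lcm(x, a), e) | u. u > 0, so lcm(lcm(x, a), e) ≤ u. u ≤ n, so lcm(lcm(x, a), e) ≤ n. Then lcm(lcm(x, a), e) * q ≤ n * q. Then lcm(lcm(x, a), e) * q * j ≤ n * q * j.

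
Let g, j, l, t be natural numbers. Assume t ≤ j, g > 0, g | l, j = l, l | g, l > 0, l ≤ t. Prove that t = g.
j = l and t ≤ j, hence t ≤ l. l ≤ t, so t = l. l | g and g > 0, so l ≤ g. g | l and l > 0, therefore g ≤ l. l ≤ g, so l = g. Since t = l, t = g.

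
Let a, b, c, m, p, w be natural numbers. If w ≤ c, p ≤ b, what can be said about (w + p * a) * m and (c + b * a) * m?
(w + p * a) * m ≤ (c + b * a) * m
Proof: p ≤ b, so p * a ≤ b * a. Since w ≤ c, w + p * a ≤ c + b * a. Then (w + p * a) * m ≤ (c + b * a) * m.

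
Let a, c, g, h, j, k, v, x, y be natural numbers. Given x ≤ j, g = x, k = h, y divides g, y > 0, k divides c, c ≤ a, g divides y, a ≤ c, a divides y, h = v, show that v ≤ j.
Since y divides g and g divides y, y = g. Since g = x, y = x. c ≤ a and a ≤ c, so c = a. From k = h and k divides c, h divides c. Because c = a, h divides a. a divides y, so h divides y. Because h = v, v divides y. y > 0, so v ≤ y. Since y = x, v ≤ x. Because x ≤ j, v ≤ j.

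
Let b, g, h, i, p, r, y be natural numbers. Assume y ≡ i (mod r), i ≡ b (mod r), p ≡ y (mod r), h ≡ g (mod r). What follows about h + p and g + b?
h + p ≡ g + b (mod r)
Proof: Because p ≡ y (mod r) and y ≡ i (mod r), p ≡ i (mod r). Since i ≡ b (mod r), p ≡ b (mod r). Combined with h ≡ g (mod r), by adding congruences, h + p ≡ g + b (mod r).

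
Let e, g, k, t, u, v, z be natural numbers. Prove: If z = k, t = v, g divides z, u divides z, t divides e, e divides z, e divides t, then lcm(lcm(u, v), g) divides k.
Since e divides t and t divides e, e = t. t = v, so e = v. Since e divides z, v divides z. Since u divides z, lcm(u, v) divides z. From g divides z, lcm(lcm(u, v), g) divides z. z = k, so lcm(lcm(u, v), g) divides k.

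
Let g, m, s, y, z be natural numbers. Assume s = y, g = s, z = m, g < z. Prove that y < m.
g = s and s = y, so g = y. From g < z, y < z. Because z = m, y < m.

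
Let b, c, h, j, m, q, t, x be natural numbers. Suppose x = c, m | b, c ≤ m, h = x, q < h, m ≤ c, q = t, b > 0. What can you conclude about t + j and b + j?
t + j < b + j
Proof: Since h = x and x = c, h = c. Since q = t and q < h, t < h. Since h = c, t < c. Because m ≤ c and c ≤ m, m = c. m | b, so c | b. b > 0, so c ≤ b. Since t < c, t < b. Then t + j < b + j.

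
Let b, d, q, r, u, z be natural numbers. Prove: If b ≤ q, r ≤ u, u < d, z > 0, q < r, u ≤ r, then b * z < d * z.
r ≤ u and u ≤ r, hence r = u. b ≤ q and q < r, so b < r. r = u, so b < u. Since u < d, b < d. Using z > 0 and multiplying by a positive, b * z < d * z.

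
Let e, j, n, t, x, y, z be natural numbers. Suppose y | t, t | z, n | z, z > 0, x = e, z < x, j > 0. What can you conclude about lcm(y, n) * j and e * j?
lcm(y, n) * j < e * j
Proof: y | t and t | z, so y | z. Since n | z, lcm(y, n) | z. z > 0, so lcm(y, n) ≤ z. x = e and z < x, thus z < e. Since lcm(y, n) ≤ z, lcm(y, n) < e. j > 0, so lcm(y, n) * j < e * j.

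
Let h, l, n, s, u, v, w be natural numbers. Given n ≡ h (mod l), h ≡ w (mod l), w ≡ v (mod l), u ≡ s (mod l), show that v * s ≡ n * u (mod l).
n ≡ h (mod l) and h ≡ w (mod l), so n ≡ w (mod l). w ≡ v (mod l), so n ≡ v (mod l). u ≡ s (mod l), so n * u ≡ v * s (mod l). Then v * s ≡ n * u (mod l).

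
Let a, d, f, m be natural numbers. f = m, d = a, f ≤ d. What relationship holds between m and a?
m ≤ a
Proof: f = m and f ≤ d, thus m ≤ d. Since d = a, m ≤ a.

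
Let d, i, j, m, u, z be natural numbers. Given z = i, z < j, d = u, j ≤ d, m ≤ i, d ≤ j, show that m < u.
j ≤ d and d ≤ j, therefore j = d. From z = i and z < j, i < j. j = d, so i < d. Since m ≤ i, m < d. Since d = u, m < u.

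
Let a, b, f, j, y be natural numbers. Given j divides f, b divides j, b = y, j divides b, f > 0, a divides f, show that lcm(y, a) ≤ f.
j divides b and b divides j, so j = b. Since b = y, j = y. j divides f, so y divides f. a divides f, so lcm(y, a) divides f. Since f > 0, lcm(y, a) ≤ f.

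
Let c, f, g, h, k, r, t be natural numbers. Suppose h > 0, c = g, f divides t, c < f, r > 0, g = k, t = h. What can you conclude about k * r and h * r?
k * r < h * r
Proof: Because c = g and g = k, c = k. Because t = h and f divides t, f divides h. h > 0, so f ≤ h. Since c < f, c < h. c = k, so k < h. Since r > 0, by multiplying by a positive, k * r < h * r.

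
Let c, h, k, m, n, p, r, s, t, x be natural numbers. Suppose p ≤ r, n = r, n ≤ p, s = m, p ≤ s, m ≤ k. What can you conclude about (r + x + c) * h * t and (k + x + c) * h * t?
(r + x + c) * h * t ≤ (k + x + c) * h * t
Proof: n = r and n ≤ p, thus r ≤ p. Since p ≤ r, p = r. Because s = m and p ≤ s, p ≤ m. Since m ≤ k, p ≤ k. p = r, so r ≤ k. Then r + x ≤ k + x. Then r + x + c ≤ k + x + c. Then (r + x + c) * h ≤ (k + x + c) * h. Then (r + x + c) * h * t ≤ (k + x + c) * h * t.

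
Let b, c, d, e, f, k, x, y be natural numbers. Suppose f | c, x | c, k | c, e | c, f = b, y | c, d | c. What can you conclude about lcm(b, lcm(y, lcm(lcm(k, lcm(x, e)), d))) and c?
lcm(b, lcm(y, lcm(lcm(k, lcm(x, e)), d))) | c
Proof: f = b and f | c, hence b | c. x | c and e | c, so lcm(x, e) | c. k | c, so lcm(k, lcm(x, e)) | c. Since d | c, lcm(lcm(k, lcm(x, e)), d) | c. y | c, so lcm(y, lcm(lcm(k, lcm(x, e)), d)) | c. b | c, so lcm(b, lcm(y, lcm(lcm(k, lcm(x, e)), d))) | c.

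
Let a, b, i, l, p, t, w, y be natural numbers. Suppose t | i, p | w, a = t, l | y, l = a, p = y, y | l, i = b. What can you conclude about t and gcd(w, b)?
t | gcd(w, b)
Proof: y | l and l | y, hence y = l. l = a, so y = a. Since a = t, y = t. From p = y and p | w, y | w. y = t, so t | w. Since i = b and t | i, t | b. Since t | w, t | gcd(w, b).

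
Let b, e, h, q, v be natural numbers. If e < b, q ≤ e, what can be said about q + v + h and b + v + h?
q + v + h < b + v + h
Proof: Because q ≤ e and e < b, q < b. Then q + v < b + v. Then q + v + h < b + v + h.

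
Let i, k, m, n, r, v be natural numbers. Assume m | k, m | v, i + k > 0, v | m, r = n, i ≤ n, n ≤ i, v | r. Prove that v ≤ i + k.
n ≤ i and i ≤ n, so n = i. r = n and v | r, therefore v | n. n = i, so v | i. m | v and v | m, so m = v. m | k, so v | k. Since v | i, v | i + k. i + k > 0, so v ≤ i + k.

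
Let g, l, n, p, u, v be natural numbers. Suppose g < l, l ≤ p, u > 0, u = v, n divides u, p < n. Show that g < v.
From l ≤ p and p < n, l < n. n divides u and u > 0, hence n ≤ u. Because u = v, n ≤ v. l < n, so l < v. g < l, so g < v.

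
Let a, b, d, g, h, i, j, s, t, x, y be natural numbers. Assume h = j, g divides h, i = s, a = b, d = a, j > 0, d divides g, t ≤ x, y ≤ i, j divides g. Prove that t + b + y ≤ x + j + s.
From d = a and a = b, d = b. Because h = j and g divides h, g divides j. Since j divides g, g = j. d divides g, so d divides j. Since j > 0, d ≤ j. Since d = b, b ≤ j. t ≤ x, so t + b ≤ x + j. i = s and y ≤ i, therefore y ≤ s. From t + b ≤ x + j, t + b + y ≤ x + j + s.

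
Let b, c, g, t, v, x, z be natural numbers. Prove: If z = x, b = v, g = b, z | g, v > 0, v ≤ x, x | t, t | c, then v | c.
From g = b and z | g, z | b. b = v, so z | v. Since z = x, x | v. v > 0, so x ≤ v. Since v ≤ x, x = v. x | t and t | c, therefore x | c. Since x = v, v | c.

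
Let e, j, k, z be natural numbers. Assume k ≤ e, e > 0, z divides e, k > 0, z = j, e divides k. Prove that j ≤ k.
Because e divides k and k > 0, e ≤ k. From k ≤ e, e = k. From z divides e and e > 0, z ≤ e. e = k, so z ≤ k. z = j, so j ≤ k.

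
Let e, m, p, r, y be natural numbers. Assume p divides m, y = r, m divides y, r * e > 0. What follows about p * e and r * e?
p * e ≤ r * e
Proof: y = r and m divides y, thus m divides r. Since p divides m, p divides r. Then p * e divides r * e. r * e > 0, so p * e ≤ r * e.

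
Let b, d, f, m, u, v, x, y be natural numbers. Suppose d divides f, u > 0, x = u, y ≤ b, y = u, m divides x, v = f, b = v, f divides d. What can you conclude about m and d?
m ≤ d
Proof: f divides d and d divides f, therefore f = d. v = f, so v = d. x = u and m divides x, thus m divides u. u > 0, so m ≤ u. From b = v and y ≤ b, y ≤ v. y = u, so u ≤ v. m ≤ u, so m ≤ v. From v = d, m ≤ d.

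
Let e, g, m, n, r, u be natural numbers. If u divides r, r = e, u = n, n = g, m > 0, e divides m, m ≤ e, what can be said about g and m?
g divides m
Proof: u = n and n = g, therefore u = g. e divides m and m > 0, hence e ≤ m. From m ≤ e, e = m. r = e and u divides r, hence u divides e. Since e = m, u divides m. Since u = g, g divides m.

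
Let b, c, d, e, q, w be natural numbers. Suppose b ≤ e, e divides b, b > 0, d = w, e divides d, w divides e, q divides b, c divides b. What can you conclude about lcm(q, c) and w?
lcm(q, c) ≤ w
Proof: Because e divides b and b > 0, e ≤ b. b ≤ e, so b = e. Because d = w and e divides d, e divides w. Since w divides e, e = w. Since b = e, b = w. q divides b and c divides b, therefore lcm(q, c) divides b. b > 0, so lcm(q, c) ≤ b. Since b = w, lcm(q, c) ≤ w.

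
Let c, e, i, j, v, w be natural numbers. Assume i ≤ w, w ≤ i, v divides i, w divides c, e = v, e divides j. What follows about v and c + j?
v divides c + j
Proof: Since i ≤ w and w ≤ i, i = w. Since v divides i, v divides w. Because w divides c, v divides c. e = v and e divides j, thus v divides j. Since v divides c, v divides c + j.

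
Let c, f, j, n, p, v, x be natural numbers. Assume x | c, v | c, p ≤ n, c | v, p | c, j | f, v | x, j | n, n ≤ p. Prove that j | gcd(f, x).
Since v | c and c | v, v = c. v | x, so c | x. Since x | c, c = x. From p ≤ n and n ≤ p, p = n. Since p | c, n | c. Since c = x, n | x. j | n, so j | x. j | f, so j | gcd(f, x).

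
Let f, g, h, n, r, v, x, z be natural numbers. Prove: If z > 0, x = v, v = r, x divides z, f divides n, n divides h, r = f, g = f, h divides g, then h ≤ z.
f divides n and n divides h, therefore f divides h. g = f and h divides g, thus h divides f. Since f divides h, f = h. r = f, so r = h. Because x = v and x divides z, v divides z. v = r, so r divides z. Since r = h, h divides z. Since z > 0, h ≤ z.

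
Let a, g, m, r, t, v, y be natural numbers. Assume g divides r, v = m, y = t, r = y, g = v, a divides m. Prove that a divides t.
r = y and y = t, hence r = t. Since g = v and v = m, g = m. From g divides r, m divides r. a divides m, so a divides r. From r = t, a divides t.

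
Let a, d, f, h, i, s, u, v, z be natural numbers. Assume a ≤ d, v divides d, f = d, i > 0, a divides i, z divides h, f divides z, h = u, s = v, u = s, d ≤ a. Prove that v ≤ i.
From u = s and s = v, u = v. h = u and z divides h, therefore z divides u. f divides z, so f divides u. Because f = d, d divides u. From u = v, d divides v. v divides d, so d = v. From a ≤ d and d ≤ a, a = d. a divides i, so d divides i. Since i > 0, d ≤ i. Since d = v, v ≤ i.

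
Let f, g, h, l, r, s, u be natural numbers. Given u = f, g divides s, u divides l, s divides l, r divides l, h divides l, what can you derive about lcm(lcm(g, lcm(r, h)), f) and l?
lcm(lcm(g, lcm(r, h)), f) divides l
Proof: g divides s and s divides l, thus g divides l. Because r divides l and h divides l, lcm(r, h) divides l. g divides l, so lcm(g, lcm(r, h)) divides l. u = f and u divides l, thus f divides l. Since lcm(g, lcm(r, h)) divides l, lcm(lcm(g, lcm(r, h)), f) divides l.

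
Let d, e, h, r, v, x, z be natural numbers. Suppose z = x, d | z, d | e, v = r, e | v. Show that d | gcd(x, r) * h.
z = x and d | z, hence d | x. v = r and e | v, so e | r. d | e, so d | r. d | x, so d | gcd(x, r). Then d | gcd(x, r) * h.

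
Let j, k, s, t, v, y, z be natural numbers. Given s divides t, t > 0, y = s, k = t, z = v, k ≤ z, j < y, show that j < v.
y = s and j < y, so j < s. s divides t and t > 0, thus s ≤ t. j < s, so j < t. Because z = v and k ≤ z, k ≤ v. k = t, so t ≤ v. Since j < t, j < v.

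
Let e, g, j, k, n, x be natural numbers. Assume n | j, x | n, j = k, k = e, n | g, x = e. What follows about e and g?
e | g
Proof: Since j = k and k = e, j = e. n | j, so n | e. x = e and x | n, so e | n. Since n | e, n = e. Since n | g, e | g.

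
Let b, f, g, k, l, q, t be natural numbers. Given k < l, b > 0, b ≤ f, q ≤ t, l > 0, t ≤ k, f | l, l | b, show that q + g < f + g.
l | b and b > 0, hence l ≤ b. Because b ≤ f, l ≤ f. f | l and l > 0, thus f ≤ l. l ≤ f, so l = f. Because t ≤ k and k < l, t < l. q ≤ t, so q < l. l = f, so q < f. Then q + g < f + g.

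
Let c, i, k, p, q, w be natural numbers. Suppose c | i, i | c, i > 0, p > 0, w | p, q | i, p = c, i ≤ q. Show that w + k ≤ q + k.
Because c | i and i | c, c = i. p = c, so p = i. q | i and i > 0, hence q ≤ i. Since i ≤ q, i = q. Since p = i, p = q. w | p and p > 0, so w ≤ p. Since p = q, w ≤ q. Then w + k ≤ q + k.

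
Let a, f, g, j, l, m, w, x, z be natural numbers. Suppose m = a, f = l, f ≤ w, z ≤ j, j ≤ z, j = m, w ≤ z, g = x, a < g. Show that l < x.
Since f = l and f ≤ w, l ≤ w. Since z ≤ j and j ≤ z, z = j. Since j = m, z = m. Since w ≤ z, w ≤ m. l ≤ w, so l ≤ m. m = a, so l ≤ a. Because g = x and a < g, a < x. Since l ≤ a, l < x.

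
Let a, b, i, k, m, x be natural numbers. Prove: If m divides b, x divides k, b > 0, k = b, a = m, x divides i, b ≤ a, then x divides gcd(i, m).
Since a = m and b ≤ a, b ≤ m. m divides b and b > 0, so m ≤ b. Since b ≤ m, b = m. From k = b and x divides k, x divides b. From b = m, x divides m. Because x divides i, x divides gcd(i, m).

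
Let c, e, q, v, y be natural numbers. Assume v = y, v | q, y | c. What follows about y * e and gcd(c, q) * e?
y * e | gcd(c, q) * e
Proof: v = y and v | q, thus y | q. y | c, so y | gcd(c, q). Then y * e | gcd(c, q) * e.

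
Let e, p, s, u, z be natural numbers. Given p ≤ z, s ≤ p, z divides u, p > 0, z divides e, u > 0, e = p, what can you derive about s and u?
s ≤ u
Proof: e = p and z divides e, so z divides p. p > 0, so z ≤ p. p ≤ z, so p = z. s ≤ p, so s ≤ z. z divides u and u > 0, thus z ≤ u. s ≤ z, so s ≤ u.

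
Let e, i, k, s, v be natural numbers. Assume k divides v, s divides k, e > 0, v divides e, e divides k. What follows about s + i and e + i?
s + i ≤ e + i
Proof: k divides v and v divides e, therefore k divides e. Since e divides k, k = e. s divides k, so s divides e. e > 0, so s ≤ e. Then s + i ≤ e + i.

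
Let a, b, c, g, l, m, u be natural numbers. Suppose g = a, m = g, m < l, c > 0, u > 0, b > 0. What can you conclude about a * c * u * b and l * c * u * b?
a * c * u * b < l * c * u * b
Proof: m = g and m < l, so g < l. Since g = a, a < l. Since c > 0, by multiplying by a positive, a * c < l * c. Combining with u > 0, by multiplying by a positive, a * c * u < l * c * u. Using b > 0, by multiplying by a positive, a * c * u * b < l * c * u * b.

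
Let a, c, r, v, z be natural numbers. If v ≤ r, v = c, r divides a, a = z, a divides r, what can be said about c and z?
c ≤ z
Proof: r divides a and a divides r, thus r = a. Since a = z, r = z. v = c and v ≤ r, thus c ≤ r. Since r = z, c ≤ z.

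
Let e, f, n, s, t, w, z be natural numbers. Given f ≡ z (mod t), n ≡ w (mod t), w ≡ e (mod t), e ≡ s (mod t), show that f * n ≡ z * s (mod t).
n ≡ w (mod t) and w ≡ e (mod t), therefore n ≡ e (mod t). Since e ≡ s (mod t), n ≡ s (mod t). f ≡ z (mod t), so f * n ≡ z * s (mod t).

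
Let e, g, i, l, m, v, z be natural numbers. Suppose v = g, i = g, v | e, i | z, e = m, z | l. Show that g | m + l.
Since v = g and v | e, g | e. From e = m, g | m. From i | z and z | l, i | l. i = g, so g | l. Since g | m, g | m + l.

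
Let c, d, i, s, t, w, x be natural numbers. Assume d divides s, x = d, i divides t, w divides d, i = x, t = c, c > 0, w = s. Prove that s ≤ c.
From i = x and x = d, i = d. From w = s and w divides d, s divides d. d divides s, so d = s. i = d, so i = s. Since t = c and i divides t, i divides c. From c > 0, i ≤ c. i = s, so s ≤ c.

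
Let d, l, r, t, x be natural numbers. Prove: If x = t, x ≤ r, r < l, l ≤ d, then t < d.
Since x = t and x ≤ r, t ≤ r. r < l, so t < l. Since l ≤ d, t < d.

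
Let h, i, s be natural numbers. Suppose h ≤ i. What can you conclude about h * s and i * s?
h * s ≤ i * s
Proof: h ≤ i. By multiplying by a non-negative, h * s ≤ i * s.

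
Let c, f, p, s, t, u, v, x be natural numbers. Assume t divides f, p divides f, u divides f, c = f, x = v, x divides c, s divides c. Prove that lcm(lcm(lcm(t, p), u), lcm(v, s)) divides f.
t divides f and p divides f, so lcm(t, p) divides f. u divides f, so lcm(lcm(t, p), u) divides f. x = v and x divides c, thus v divides c. s divides c, so lcm(v, s) divides c. Since c = f, lcm(v, s) divides f. Since lcm(lcm(t, p), u) divides f, lcm(lcm(lcm(t, p), u), lcm(v, s)) divides f.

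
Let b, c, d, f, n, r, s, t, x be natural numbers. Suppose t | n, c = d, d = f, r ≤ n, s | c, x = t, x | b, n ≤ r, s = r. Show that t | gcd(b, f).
x = t and x | b, therefore t | b. r ≤ n and n ≤ r, hence r = n. Because c = d and d = f, c = f. Since s = r and s | c, r | c. Since c = f, r | f. Since r = n, n | f. Since t | n, t | f. Since t | b, t | gcd(b, f).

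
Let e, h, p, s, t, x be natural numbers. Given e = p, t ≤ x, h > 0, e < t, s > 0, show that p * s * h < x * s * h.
e = p and e < t, hence p < t. t ≤ x, so p < x. Since s > 0, p * s < x * s. h > 0, so p * s * h < x * s * h.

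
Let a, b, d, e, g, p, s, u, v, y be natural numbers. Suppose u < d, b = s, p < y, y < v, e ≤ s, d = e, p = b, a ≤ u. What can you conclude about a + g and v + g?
a + g < v + g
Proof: d = e and u < d, hence u < e. e ≤ s, so u < s. a ≤ u, so a < s. Because p = b and b = s, p = s. p < y and y < v, thus p < v. p = s, so s < v. From a < s, a < v. Then a + g < v + g.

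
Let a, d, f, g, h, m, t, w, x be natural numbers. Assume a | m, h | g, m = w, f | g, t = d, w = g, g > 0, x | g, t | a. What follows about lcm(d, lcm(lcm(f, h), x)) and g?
lcm(d, lcm(lcm(f, h), x)) ≤ g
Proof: Because m = w and w = g, m = g. From t | a and a | m, t | m. From t = d, d | m. m = g, so d | g. f | g and h | g, hence lcm(f, h) | g. Since x | g, lcm(lcm(f, h), x) | g. d | g, so lcm(d, lcm(lcm(f, h), x)) | g. Since g > 0, lcm(d, lcm(lcm(f, h), x)) ≤ g.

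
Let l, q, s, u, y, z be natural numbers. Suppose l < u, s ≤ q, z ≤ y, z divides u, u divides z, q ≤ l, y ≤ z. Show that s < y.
Since u divides z and z divides u, u = z. Because z ≤ y and y ≤ z, z = y. u = z, so u = y. q ≤ l and l < u, therefore q < u. Since s ≤ q, s < u. Since u = y, s < y.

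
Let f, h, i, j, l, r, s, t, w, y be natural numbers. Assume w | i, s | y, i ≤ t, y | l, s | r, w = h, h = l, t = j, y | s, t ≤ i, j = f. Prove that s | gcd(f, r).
Since y | s and s | y, y = s. Because y | l, s | l. t = j and j = f, thus t = f. i ≤ t and t ≤ i, therefore i = t. w = h and h = l, hence w = l. Since w | i, l | i. Since i = t, l | t. t = f, so l | f. s | l, so s | f. Since s | r, s | gcd(f, r).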